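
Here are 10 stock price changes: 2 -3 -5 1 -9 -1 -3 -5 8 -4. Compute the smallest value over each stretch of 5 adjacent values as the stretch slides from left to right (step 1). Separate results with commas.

-9, -9, -9, -9, -9, -5

[2, -3, -5, 1, -9] → min -9
[-3, -5, 1, -9, -1] → min -9
[-5, 1, -9, -1, -3] → min -9
[1, -9, -1, -3, -5] → min -9
[-9, -1, -3, -5, 8] → min -9
[-1, -3, -5, 8, -4] → min -5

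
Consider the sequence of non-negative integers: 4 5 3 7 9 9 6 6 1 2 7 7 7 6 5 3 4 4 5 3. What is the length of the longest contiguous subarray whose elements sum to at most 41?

Extend to the right; shrink from the left whenever the sum exceeds 41:
→ 4: sum 4, len 1
→ 5: sum 9, len 2
→ 3: sum 12, len 3
→ 7: sum 19, len 4
→ 9: sum 28, len 5
→ 9: sum 37, len 6
→ 6 (dropped 4): sum 39, len 6
→ 6 (dropped 5): sum 40, len 6
→ 1: sum 41, len 7
→ 2 (dropped 3): sum 40, len 7
→ 7 (dropped 7): sum 40, len 7
→ 7 (dropped 9): sum 38, len 7
→ 7 (dropped 9): sum 36, len 7
→ 6 (dropped 6): sum 36, len 7
→ 5: sum 41, len 8
→ 3 (dropped 6): sum 38, len 8
→ 4 (dropped 1): sum 41, len 8
→ 4 (dropped 2, 7): sum 36, len 7
→ 5: sum 41, len 8
→ 3 (dropped 7): sum 37, len 8
Longest length seen: 8.

8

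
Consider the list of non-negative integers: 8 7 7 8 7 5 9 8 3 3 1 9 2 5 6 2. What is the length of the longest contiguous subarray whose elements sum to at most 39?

9

→ 8: sum 8, len 1
→ 7: sum 15, len 2
→ 7: sum 22, len 3
→ 8: sum 30, len 4
→ 7: sum 37, len 5
→ 5 (dropped 8): sum 34, len 5
→ 9 (dropped 7): sum 36, len 5
→ 8 (dropped 7): sum 37, len 5
→ 3 (dropped 8): sum 32, len 5
→ 3: sum 35, len 6
→ 1: sum 36, len 7
→ 9 (dropped 7): sum 38, len 7
→ 2 (dropped 5): sum 35, len 7
→ 5 (dropped 9): sum 31, len 7
→ 6: sum 37, len 8
→ 2: sum 39, len 9
Longest length seen: 9.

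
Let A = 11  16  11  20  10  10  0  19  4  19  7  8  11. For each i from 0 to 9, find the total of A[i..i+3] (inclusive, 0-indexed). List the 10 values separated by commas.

58, 57, 51, 40, 39, 33, 42, 49, 38, 45

[11, 16, 11, 20] → sum 58
[16, 11, 20, 10] → sum 57
[11, 20, 10, 10] → sum 51
[20, 10, 10, 0] → sum 40
[10, 10, 0, 19] → sum 39
[10, 0, 19, 4] → sum 33
[0, 19, 4, 19] → sum 42
[19, 4, 19, 7] → sum 49
[4, 19, 7, 8] → sum 38
[19, 7, 8, 11] → sum 45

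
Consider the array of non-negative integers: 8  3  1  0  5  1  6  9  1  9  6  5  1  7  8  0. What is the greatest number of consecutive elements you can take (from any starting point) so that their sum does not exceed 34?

9

→ 8: sum 8, len 1
→ 3: sum 11, len 2
→ 1: sum 12, len 3
→ 0: sum 12, len 4
→ 5: sum 17, len 5
→ 1: sum 18, len 6
→ 6: sum 24, len 7
→ 9: sum 33, len 8
→ 1: sum 34, len 9
→ 9 (dropped 8, 3): sum 32, len 8
→ 6 (dropped 1, 0, 5): sum 32, len 6
→ 5 (dropped 1, 6): sum 30, len 5
→ 1: sum 31, len 6
→ 7 (dropped 9): sum 29, len 6
→ 8 (dropped 1, 9): sum 27, len 5
→ 0: sum 27, len 6
Longest length seen: 9.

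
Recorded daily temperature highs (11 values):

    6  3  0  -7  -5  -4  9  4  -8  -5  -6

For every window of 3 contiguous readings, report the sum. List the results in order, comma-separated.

Sliding a size-3 window across the 11 values:
(6, 3, 0) → sum 9
(3, 0, -7) → sum -4
(0, -7, -5) → sum -12
(-7, -5, -4) → sum -16
(-5, -4, 9) → sum 0
(-4, 9, 4) → sum 9
(9, 4, -8) → sum 5
(4, -8, -5) → sum -9
(-8, -5, -6) → sum -19

9, -4, -12, -16, 0, 9, 5, -9, -19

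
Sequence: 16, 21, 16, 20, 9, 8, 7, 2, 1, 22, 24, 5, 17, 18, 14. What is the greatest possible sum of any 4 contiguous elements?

73

Window sums for each of the 12 positions:
16 21 16 20 → sum 73
21 16 20 9 → sum 66
16 20 9 8 → sum 53
20 9 8 7 → sum 44
9 8 7 2 → sum 26
8 7 2 1 → sum 18
7 2 1 22 → sum 32
2 1 22 24 → sum 49
1 22 24 5 → sum 52
22 24 5 17 → sum 68
24 5 17 18 → sum 64
5 17 18 14 → sum 54
Greatest of these is 73.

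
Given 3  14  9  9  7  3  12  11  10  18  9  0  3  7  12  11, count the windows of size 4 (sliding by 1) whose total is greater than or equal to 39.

3

[3, 14, 9, 9] → sum 35
[14, 9, 9, 7] → sum 39  ≥ 39 ✓
[9, 9, 7, 3] → sum 28
[9, 7, 3, 12] → sum 31
[7, 3, 12, 11] → sum 33
[3, 12, 11, 10] → sum 36
[12, 11, 10, 18] → sum 51  ≥ 39 ✓
[11, 10, 18, 9] → sum 48  ≥ 39 ✓
[10, 18, 9, 0] → sum 37
[18, 9, 0, 3] → sum 30
[9, 0, 3, 7] → sum 19
[0, 3, 7, 12] → sum 22
[3, 7, 12, 11] → sum 33
3 windows satisfy the condition.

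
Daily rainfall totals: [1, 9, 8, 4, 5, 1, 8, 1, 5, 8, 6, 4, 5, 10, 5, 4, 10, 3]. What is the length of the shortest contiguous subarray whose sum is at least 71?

add 1: running sum 1 < 71
add 9: running sum 10 < 71
add 8: running sum 18 < 71
add 4: running sum 22 < 71
add 5: running sum 27 < 71
add 1: running sum 28 < 71
add 8: running sum 36 < 71
add 1: running sum 37 < 71
add 5: running sum 42 < 71
add 8: running sum 50 < 71
add 6: running sum 56 < 71
add 4: running sum 60 < 71
add 5: running sum 65 < 71
end 13: [9, 8, 4, 5, 1, 8, 1, 5, 8, 6, 4, 5, 10] sum 74, len 13
end 14: [9, 8, 4, 5, 1, 8, 1, 5, 8, 6, 4, 5, 10, 5] sum 79, len 14
end 15: [8, 4, 5, 1, 8, 1, 5, 8, 6, 4, 5, 10, 5, 4] sum 74, len 14
end 16: [5, 1, 8, 1, 5, 8, 6, 4, 5, 10, 5, 4, 10] sum 72, len 13
end 17: [5, 1, 8, 1, 5, 8, 6, 4, 5, 10, 5, 4, 10, 3] sum 75, len 14
Shortest qualifying length: 13.

13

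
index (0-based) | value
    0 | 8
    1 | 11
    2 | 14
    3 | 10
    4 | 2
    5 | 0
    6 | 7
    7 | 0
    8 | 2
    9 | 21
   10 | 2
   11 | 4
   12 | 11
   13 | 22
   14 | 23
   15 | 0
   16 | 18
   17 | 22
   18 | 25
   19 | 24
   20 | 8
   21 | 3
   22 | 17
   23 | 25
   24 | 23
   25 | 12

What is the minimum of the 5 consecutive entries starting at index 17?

Elements at indices 17..21: 22, 25, 24, 8, 3
min(22, 25, 24, 8, 3) = 3

3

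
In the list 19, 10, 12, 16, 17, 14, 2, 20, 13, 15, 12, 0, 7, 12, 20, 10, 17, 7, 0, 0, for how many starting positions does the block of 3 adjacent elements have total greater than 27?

13

19 10 12 → sum 41  > 27 ✓
10 12 16 → sum 38  > 27 ✓
12 16 17 → sum 45  > 27 ✓
16 17 14 → sum 47  > 27 ✓
17 14 2 → sum 33  > 27 ✓
14 2 20 → sum 36  > 27 ✓
2 20 13 → sum 35  > 27 ✓
20 13 15 → sum 48  > 27 ✓
13 15 12 → sum 40  > 27 ✓
15 12 0 → sum 27
12 0 7 → sum 19
0 7 12 → sum 19
7 12 20 → sum 39  > 27 ✓
12 20 10 → sum 42  > 27 ✓
20 10 17 → sum 47  > 27 ✓
10 17 7 → sum 34  > 27 ✓
17 7 0 → sum 24
7 0 0 → sum 7
13 windows satisfy the condition.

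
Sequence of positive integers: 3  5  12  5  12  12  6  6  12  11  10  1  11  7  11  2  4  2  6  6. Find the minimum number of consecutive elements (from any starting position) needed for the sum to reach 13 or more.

2

add 3: running sum 3 < 13
add 5: running sum 8 < 13
end 2: [5, 12] sum 17, len 2
end 3: [12, 5] sum 17, len 2
end 4: [5, 12] sum 17, len 2
end 5: [12, 12] sum 24, len 2
end 6: [12, 6] sum 18, len 2
end 7: [12, 6, 6] sum 24, len 3
end 8: [6, 12] sum 18, len 2
end 9: [12, 11] sum 23, len 2
end 10: [11, 10] sum 21, len 2
end 11: [11, 10, 1] sum 22, len 3
end 12: [10, 1, 11] sum 22, len 3
end 13: [11, 7] sum 18, len 2
end 14: [7, 11] sum 18, len 2
end 15: [11, 2] sum 13, len 2
end 16: [11, 2, 4] sum 17, len 3
end 17: [11, 2, 4, 2] sum 19, len 4
end 18: [2, 4, 2, 6] sum 14, len 4
end 19: [2, 6, 6] sum 14, len 3
Shortest qualifying length: 2.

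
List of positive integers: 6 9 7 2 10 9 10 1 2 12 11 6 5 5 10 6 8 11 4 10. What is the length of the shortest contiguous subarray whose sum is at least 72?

9

Extend right; whenever the sum reaches 72, record the length and shrink from the left:
add 6: running sum 6 < 72
add 9: running sum 15 < 72
add 7: running sum 22 < 72
add 2: running sum 24 < 72
add 10: running sum 34 < 72
add 9: running sum 43 < 72
add 10: running sum 53 < 72
add 1: running sum 54 < 72
add 2: running sum 56 < 72
add 12: running sum 68 < 72
end 10: [9, 7, 2, 10, 9, 10, 1, 2, 12, 11] sum 73, len 10
end 11: [9, 7, 2, 10, 9, 10, 1, 2, 12, 11, 6] sum 79, len 11
end 12: [7, 2, 10, 9, 10, 1, 2, 12, 11, 6, 5] sum 75, len 11
end 13: [2, 10, 9, 10, 1, 2, 12, 11, 6, 5, 5] sum 73, len 11
end 14: [10, 9, 10, 1, 2, 12, 11, 6, 5, 5, 10] sum 81, len 11
end 15: [9, 10, 1, 2, 12, 11, 6, 5, 5, 10, 6] sum 77, len 11
end 16: [10, 1, 2, 12, 11, 6, 5, 5, 10, 6, 8] sum 76, len 11
end 17: [12, 11, 6, 5, 5, 10, 6, 8, 11] sum 74, len 9
end 18: [12, 11, 6, 5, 5, 10, 6, 8, 11, 4] sum 78, len 10
end 19: [11, 6, 5, 5, 10, 6, 8, 11, 4, 10] sum 76, len 10
Shortest qualifying length: 9.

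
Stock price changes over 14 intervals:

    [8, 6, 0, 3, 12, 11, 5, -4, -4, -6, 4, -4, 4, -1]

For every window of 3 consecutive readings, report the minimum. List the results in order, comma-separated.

8 6 0 → min 0
6 0 3 → min 0
0 3 12 → min 0
3 12 11 → min 3
12 11 5 → min 5
11 5 -4 → min -4
5 -4 -4 → min -4
-4 -4 -6 → min -6
-4 -6 4 → min -6
-6 4 -4 → min -6
4 -4 4 → min -4
-4 4 -1 → min -4

0, 0, 0, 3, 5, -4, -4, -6, -6, -6, -4, -4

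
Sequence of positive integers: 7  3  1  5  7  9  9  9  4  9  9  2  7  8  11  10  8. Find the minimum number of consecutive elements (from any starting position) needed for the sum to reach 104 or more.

Extend right; whenever the sum reaches 104, record the length and shrink from the left:
add 7: running sum 7 < 104
add 3: running sum 10 < 104
add 1: running sum 11 < 104
add 5: running sum 16 < 104
add 7: running sum 23 < 104
add 9: running sum 32 < 104
add 9: running sum 41 < 104
add 9: running sum 50 < 104
add 4: running sum 54 < 104
add 9: running sum 63 < 104
add 9: running sum 72 < 104
add 2: running sum 74 < 104
add 7: running sum 81 < 104
add 8: running sum 89 < 104
add 11: running sum 100 < 104
add 10: shortest ending here [7, 3, 1, 5, 7, 9, 9, 9, 4, 9, 9, 2, 7, 8, 11, 10] sum 110, len 16
add 8: shortest ending here [5, 7, 9, 9, 9, 4, 9, 9, 2, 7, 8, 11, 10, 8] sum 107, len 14
Shortest qualifying length: 14.

14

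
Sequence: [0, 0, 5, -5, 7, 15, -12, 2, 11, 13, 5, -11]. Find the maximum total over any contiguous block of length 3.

(0, 0, 5) → sum 5
(0, 5, -5) → sum 0
(5, -5, 7) → sum 7
(-5, 7, 15) → sum 17
(7, 15, -12) → sum 10
(15, -12, 2) → sum 5
(-12, 2, 11) → sum 1
(2, 11, 13) → sum 26
(11, 13, 5) → sum 29
(13, 5, -11) → sum 7
Maximum of these is 29.

29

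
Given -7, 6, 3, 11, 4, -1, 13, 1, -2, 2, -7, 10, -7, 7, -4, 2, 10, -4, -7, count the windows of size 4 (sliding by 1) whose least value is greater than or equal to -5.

8

-7 6 3 11 → min -7
6 3 11 4 → min 3  ≥ -5 ✓
3 11 4 -1 → min -1  ≥ -5 ✓
11 4 -1 13 → min -1  ≥ -5 ✓
4 -1 13 1 → min -1  ≥ -5 ✓
-1 13 1 -2 → min -2  ≥ -5 ✓
13 1 -2 2 → min -2  ≥ -5 ✓
1 -2 2 -7 → min -7
-2 2 -7 10 → min -7
2 -7 10 -7 → min -7
-7 10 -7 7 → min -7
10 -7 7 -4 → min -7
-7 7 -4 2 → min -7
7 -4 2 10 → min -4  ≥ -5 ✓
-4 2 10 -4 → min -4  ≥ -5 ✓
2 10 -4 -7 → min -7
8 windows satisfy the condition.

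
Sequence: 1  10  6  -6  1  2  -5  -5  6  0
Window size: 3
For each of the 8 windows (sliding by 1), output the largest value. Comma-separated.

10, 10, 6, 2, 2, 2, 6, 6

[1, 10, 6] → max 10
[10, 6, -6] → max 10
[6, -6, 1] → max 6
[-6, 1, 2] → max 2
[1, 2, -5] → max 2
[2, -5, -5] → max 2
[-5, -5, 6] → max 6
[-5, 6, 0] → max 6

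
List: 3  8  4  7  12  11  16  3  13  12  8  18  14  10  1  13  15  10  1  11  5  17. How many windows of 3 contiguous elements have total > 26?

12

[3, 8, 4] → sum 15
[8, 4, 7] → sum 19
[4, 7, 12] → sum 23
[7, 12, 11] → sum 30  > 26 ✓
[12, 11, 16] → sum 39  > 26 ✓
[11, 16, 3] → sum 30  > 26 ✓
[16, 3, 13] → sum 32  > 26 ✓
[3, 13, 12] → sum 28  > 26 ✓
[13, 12, 8] → sum 33  > 26 ✓
[12, 8, 18] → sum 38  > 26 ✓
[8, 18, 14] → sum 40  > 26 ✓
[18, 14, 10] → sum 42  > 26 ✓
[14, 10, 1] → sum 25
[10, 1, 13] → sum 24
[1, 13, 15] → sum 29  > 26 ✓
[13, 15, 10] → sum 38  > 26 ✓
[15, 10, 1] → sum 26
[10, 1, 11] → sum 22
[1, 11, 5] → sum 17
[11, 5, 17] → sum 33  > 26 ✓
12 windows satisfy the condition.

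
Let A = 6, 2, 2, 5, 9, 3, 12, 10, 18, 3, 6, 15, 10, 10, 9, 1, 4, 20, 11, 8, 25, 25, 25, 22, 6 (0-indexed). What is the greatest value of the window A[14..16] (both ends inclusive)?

9

Elements at indices 14..16: 9, 1, 4
max(9, 1, 4) = 9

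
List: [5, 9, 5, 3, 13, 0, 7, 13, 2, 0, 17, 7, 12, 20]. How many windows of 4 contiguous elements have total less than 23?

4

(5, 9, 5, 3) → sum 22  < 23 ✓
(9, 5, 3, 13) → sum 30
(5, 3, 13, 0) → sum 21  < 23 ✓
(3, 13, 0, 7) → sum 23
(13, 0, 7, 13) → sum 33
(0, 7, 13, 2) → sum 22  < 23 ✓
(7, 13, 2, 0) → sum 22  < 23 ✓
(13, 2, 0, 17) → sum 32
(2, 0, 17, 7) → sum 26
(0, 17, 7, 12) → sum 36
(17, 7, 12, 20) → sum 56
4 windows satisfy the condition.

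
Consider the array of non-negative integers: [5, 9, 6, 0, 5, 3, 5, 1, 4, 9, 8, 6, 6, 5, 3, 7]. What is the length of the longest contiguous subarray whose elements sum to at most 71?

14

[5] sum 5 len 1
[5, 9] sum 14 len 2
[5, 9, 6] sum 20 len 3
[5, 9, 6, 0] sum 20 len 4
[5, 9, 6, 0, 5] sum 25 len 5
[5, 9, 6, 0, 5, 3] sum 28 len 6
[5, 9, 6, 0, 5, 3, 5] sum 33 len 7
[5, 9, 6, 0, 5, 3, 5, 1] sum 34 len 8
[5, 9, 6, 0, 5, 3, 5, 1, 4] sum 38 len 9
[5, 9, 6, 0, 5, 3, 5, 1, 4, 9] sum 47 len 10
[5, 9, 6, 0, 5, 3, 5, 1, 4, 9, 8] sum 55 len 11
[5, 9, 6, 0, 5, 3, 5, 1, 4, 9, 8, 6] sum 61 len 12
[5, 9, 6, 0, 5, 3, 5, 1, 4, 9, 8, 6, 6] sum 67 len 13
[9, 6, 0, 5, 3, 5, 1, 4, 9, 8, 6, 6, 5] sum 67 len 13
[9, 6, 0, 5, 3, 5, 1, 4, 9, 8, 6, 6, 5, 3] sum 70 len 14
[6, 0, 5, 3, 5, 1, 4, 9, 8, 6, 6, 5, 3, 7] sum 68 len 14
Longest length seen: 14.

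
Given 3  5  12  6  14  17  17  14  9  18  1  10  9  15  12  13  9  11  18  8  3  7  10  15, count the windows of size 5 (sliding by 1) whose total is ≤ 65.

(3, 5, 12, 6, 14) → sum 40  ≤ 65 ✓
(5, 12, 6, 14, 17) → sum 54  ≤ 65 ✓
(12, 6, 14, 17, 17) → sum 66
(6, 14, 17, 17, 14) → sum 68
(14, 17, 17, 14, 9) → sum 71
(17, 17, 14, 9, 18) → sum 75
(17, 14, 9, 18, 1) → sum 59  ≤ 65 ✓
(14, 9, 18, 1, 10) → sum 52  ≤ 65 ✓
(9, 18, 1, 10, 9) → sum 47  ≤ 65 ✓
(18, 1, 10, 9, 15) → sum 53  ≤ 65 ✓
(1, 10, 9, 15, 12) → sum 47  ≤ 65 ✓
(10, 9, 15, 12, 13) → sum 59  ≤ 65 ✓
(9, 15, 12, 13, 9) → sum 58  ≤ 65 ✓
(15, 12, 13, 9, 11) → sum 60  ≤ 65 ✓
(12, 13, 9, 11, 18) → sum 63  ≤ 65 ✓
(13, 9, 11, 18, 8) → sum 59  ≤ 65 ✓
(9, 11, 18, 8, 3) → sum 49  ≤ 65 ✓
(11, 18, 8, 3, 7) → sum 47  ≤ 65 ✓
(18, 8, 3, 7, 10) → sum 46  ≤ 65 ✓
(8, 3, 7, 10, 15) → sum 43  ≤ 65 ✓
16 windows satisfy the condition.

16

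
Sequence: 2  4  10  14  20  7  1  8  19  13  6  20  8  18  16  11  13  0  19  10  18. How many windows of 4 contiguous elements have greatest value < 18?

(2, 4, 10, 14) → max 14  < 18 ✓
(4, 10, 14, 20) → max 20
(10, 14, 20, 7) → max 20
(14, 20, 7, 1) → max 20
(20, 7, 1, 8) → max 20
(7, 1, 8, 19) → max 19
(1, 8, 19, 13) → max 19
(8, 19, 13, 6) → max 19
(19, 13, 6, 20) → max 20
(13, 6, 20, 8) → max 20
(6, 20, 8, 18) → max 20
(20, 8, 18, 16) → max 20
(8, 18, 16, 11) → max 18
(18, 16, 11, 13) → max 18
(16, 11, 13, 0) → max 16  < 18 ✓
(11, 13, 0, 19) → max 19
(13, 0, 19, 10) → max 19
(0, 19, 10, 18) → max 19
2 windows satisfy the condition.

2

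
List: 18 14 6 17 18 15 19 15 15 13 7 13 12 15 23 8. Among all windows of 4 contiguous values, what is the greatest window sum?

[18, 14, 6, 17] → sum 55
[14, 6, 17, 18] → sum 55
[6, 17, 18, 15] → sum 56
[17, 18, 15, 19] → sum 69
[18, 15, 19, 15] → sum 67
[15, 19, 15, 15] → sum 64
[19, 15, 15, 13] → sum 62
[15, 15, 13, 7] → sum 50
[15, 13, 7, 13] → sum 48
[13, 7, 13, 12] → sum 45
[7, 13, 12, 15] → sum 47
[13, 12, 15, 23] → sum 63
[12, 15, 23, 8] → sum 58
Greatest of these is 69.

69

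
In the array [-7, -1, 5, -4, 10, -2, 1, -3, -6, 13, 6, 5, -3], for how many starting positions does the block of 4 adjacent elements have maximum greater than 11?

(-7, -1, 5, -4) → max 5
(-1, 5, -4, 10) → max 10
(5, -4, 10, -2) → max 10
(-4, 10, -2, 1) → max 10
(10, -2, 1, -3) → max 10
(-2, 1, -3, -6) → max 1
(1, -3, -6, 13) → max 13  > 11 ✓
(-3, -6, 13, 6) → max 13  > 11 ✓
(-6, 13, 6, 5) → max 13  > 11 ✓
(13, 6, 5, -3) → max 13  > 11 ✓
4 windows satisfy the condition.

4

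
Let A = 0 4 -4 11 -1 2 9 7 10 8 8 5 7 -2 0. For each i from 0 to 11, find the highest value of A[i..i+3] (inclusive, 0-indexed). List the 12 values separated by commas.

(0, 4, -4, 11) → max 11
(4, -4, 11, -1) → max 11
(-4, 11, -1, 2) → max 11
(11, -1, 2, 9) → max 11
(-1, 2, 9, 7) → max 9
(2, 9, 7, 10) → max 10
(9, 7, 10, 8) → max 10
(7, 10, 8, 8) → max 10
(10, 8, 8, 5) → max 10
(8, 8, 5, 7) → max 8
(8, 5, 7, -2) → max 8
(5, 7, -2, 0) → max 7

11, 11, 11, 11, 9, 10, 10, 10, 10, 8, 8, 7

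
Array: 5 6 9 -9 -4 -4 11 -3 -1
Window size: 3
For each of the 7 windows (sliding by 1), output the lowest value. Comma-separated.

5, -9, -9, -9, -4, -4, -3

(5, 6, 9) → min 5
(6, 9, -9) → min -9
(9, -9, -4) → min -9
(-9, -4, -4) → min -9
(-4, -4, 11) → min -4
(-4, 11, -3) → min -4
(11, -3, -1) → min -3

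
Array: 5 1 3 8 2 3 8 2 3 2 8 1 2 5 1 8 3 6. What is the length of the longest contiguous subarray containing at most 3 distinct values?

[5] 1 distinct, len 1
[5, 1] 2 distinct, len 2
[5, 1, 3] 3 distinct, len 3
[1, 3, 8] 3 distinct, len 3
[3, 8, 2] 3 distinct, len 3
[3, 8, 2, 3] 3 distinct, len 4
[3, 8, 2, 3, 8] 3 distinct, len 5
[3, 8, 2, 3, 8, 2] 3 distinct, len 6
[3, 8, 2, 3, 8, 2, 3] 3 distinct, len 7
[3, 8, 2, 3, 8, 2, 3, 2] 3 distinct, len 8
[3, 8, 2, 3, 8, 2, 3, 2, 8] 3 distinct, len 9
[2, 8, 1] 3 distinct, len 3
[2, 8, 1, 2] 3 distinct, len 4
[1, 2, 5] 3 distinct, len 3
[1, 2, 5, 1] 3 distinct, len 4
[5, 1, 8] 3 distinct, len 3
[1, 8, 3] 3 distinct, len 3
[8, 3, 6] 3 distinct, len 3
Longest length with ≤3 distinct: 9.

9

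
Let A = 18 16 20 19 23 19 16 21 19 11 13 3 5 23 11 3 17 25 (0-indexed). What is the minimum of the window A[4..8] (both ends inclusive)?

Elements at indices 4..8: 23, 19, 16, 21, 19
min(23, 19, 16, 21, 19) = 16

16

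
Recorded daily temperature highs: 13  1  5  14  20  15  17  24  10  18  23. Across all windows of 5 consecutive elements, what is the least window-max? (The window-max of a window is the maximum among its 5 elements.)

20

Window maxs for each of the 7 positions:
[13, 1, 5, 14, 20] → max 20
[1, 5, 14, 20, 15] → max 20
[5, 14, 20, 15, 17] → max 20
[14, 20, 15, 17, 24] → max 24
[20, 15, 17, 24, 10] → max 24
[15, 17, 24, 10, 18] → max 24
[17, 24, 10, 18, 23] → max 24
Least of these is 20.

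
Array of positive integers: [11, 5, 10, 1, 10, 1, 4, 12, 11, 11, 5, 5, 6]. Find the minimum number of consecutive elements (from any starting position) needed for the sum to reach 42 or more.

5

add 11: running sum 11 < 42
add 5: running sum 16 < 42
add 10: running sum 26 < 42
add 1: running sum 27 < 42
add 10: running sum 37 < 42
add 1: running sum 38 < 42
end 6: [11, 5, 10, 1, 10, 1, 4] sum 42, len 7
end 7: [5, 10, 1, 10, 1, 4, 12] sum 43, len 7
end 8: [10, 1, 10, 1, 4, 12, 11] sum 49, len 7
end 9: [10, 1, 4, 12, 11, 11] sum 49, len 6
end 10: [4, 12, 11, 11, 5] sum 43, len 5
end 11: [12, 11, 11, 5, 5] sum 44, len 5
end 12: [12, 11, 11, 5, 5, 6] sum 50, len 6
Shortest qualifying length: 5.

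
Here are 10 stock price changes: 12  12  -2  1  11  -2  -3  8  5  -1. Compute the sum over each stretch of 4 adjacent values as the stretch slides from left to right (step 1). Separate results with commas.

23, 22, 8, 7, 14, 8, 9

[12, 12, -2, 1] → sum 23
[12, -2, 1, 11] → sum 22
[-2, 1, 11, -2] → sum 8
[1, 11, -2, -3] → sum 7
[11, -2, -3, 8] → sum 14
[-2, -3, 8, 5] → sum 8
[-3, 8, 5, -1] → sum 9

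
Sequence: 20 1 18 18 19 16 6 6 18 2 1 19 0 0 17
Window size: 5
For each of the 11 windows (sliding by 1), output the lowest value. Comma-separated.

1, 1, 6, 6, 6, 2, 1, 1, 0, 0, 0

Sliding a size-5 window across the 15 values:
20 1 18 18 19 → min 1
1 18 18 19 16 → min 1
18 18 19 16 6 → min 6
18 19 16 6 6 → min 6
19 16 6 6 18 → min 6
16 6 6 18 2 → min 2
6 6 18 2 1 → min 1
6 18 2 1 19 → min 1
18 2 1 19 0 → min 0
2 1 19 0 0 → min 0
1 19 0 0 17 → min 0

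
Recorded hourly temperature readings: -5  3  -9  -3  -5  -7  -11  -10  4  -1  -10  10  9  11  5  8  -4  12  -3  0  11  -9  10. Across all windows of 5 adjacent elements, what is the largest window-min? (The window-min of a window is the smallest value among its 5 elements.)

Window mins for each of the 19 positions:
(-5, 3, -9, -3, -5) → min -9
(3, -9, -3, -5, -7) → min -9
(-9, -3, -5, -7, -11) → min -11
(-3, -5, -7, -11, -10) → min -11
(-5, -7, -11, -10, 4) → min -11
(-7, -11, -10, 4, -1) → min -11
(-11, -10, 4, -1, -10) → min -11
(-10, 4, -1, -10, 10) → min -10
(4, -1, -10, 10, 9) → min -10
(-1, -10, 10, 9, 11) → min -10
(-10, 10, 9, 11, 5) → min -10
(10, 9, 11, 5, 8) → min 5
(9, 11, 5, 8, -4) → min -4
(11, 5, 8, -4, 12) → min -4
(5, 8, -4, 12, -3) → min -4
(8, -4, 12, -3, 0) → min -4
(-4, 12, -3, 0, 11) → min -4
(12, -3, 0, 11, -9) → min -9
(-3, 0, 11, -9, 10) → min -9
Largest of these is 5.

5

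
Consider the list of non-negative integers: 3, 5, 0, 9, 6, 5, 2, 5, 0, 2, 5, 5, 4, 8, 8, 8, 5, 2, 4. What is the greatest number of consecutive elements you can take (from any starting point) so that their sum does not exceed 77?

16

→ 3: sum 3, len 1
→ 5: sum 8, len 2
→ 0: sum 8, len 3
→ 9: sum 17, len 4
→ 6: sum 23, len 5
→ 5: sum 28, len 6
→ 2: sum 30, len 7
→ 5: sum 35, len 8
→ 0: sum 35, len 9
→ 2: sum 37, len 10
→ 5: sum 42, len 11
→ 5: sum 47, len 12
→ 4: sum 51, len 13
→ 8: sum 59, len 14
→ 8: sum 67, len 15
→ 8: sum 75, len 16
→ 5 (dropped 3): sum 77, len 16
→ 2 (dropped 5): sum 74, len 16
→ 4 (dropped 0, 9): sum 69, len 15
Longest length seen: 16.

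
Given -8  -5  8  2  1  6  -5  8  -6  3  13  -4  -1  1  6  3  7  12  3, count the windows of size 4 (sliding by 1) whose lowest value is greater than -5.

8

[-8, -5, 8, 2] → min -8
[-5, 8, 2, 1] → min -5
[8, 2, 1, 6] → min 1  > -5 ✓
[2, 1, 6, -5] → min -5
[1, 6, -5, 8] → min -5
[6, -5, 8, -6] → min -6
[-5, 8, -6, 3] → min -6
[8, -6, 3, 13] → min -6
[-6, 3, 13, -4] → min -6
[3, 13, -4, -1] → min -4  > -5 ✓
[13, -4, -1, 1] → min -4  > -5 ✓
[-4, -1, 1, 6] → min -4  > -5 ✓
[-1, 1, 6, 3] → min -1  > -5 ✓
[1, 6, 3, 7] → min 1  > -5 ✓
[6, 3, 7, 12] → min 3  > -5 ✓
[3, 7, 12, 3] → min 3  > -5 ✓
8 windows satisfy the condition.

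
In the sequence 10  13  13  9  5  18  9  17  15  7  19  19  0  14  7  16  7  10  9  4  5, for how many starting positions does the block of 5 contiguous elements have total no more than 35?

1

[10, 13, 13, 9, 5] → sum 50
[13, 13, 9, 5, 18] → sum 58
[13, 9, 5, 18, 9] → sum 54
[9, 5, 18, 9, 17] → sum 58
[5, 18, 9, 17, 15] → sum 64
[18, 9, 17, 15, 7] → sum 66
[9, 17, 15, 7, 19] → sum 67
[17, 15, 7, 19, 19] → sum 77
[15, 7, 19, 19, 0] → sum 60
[7, 19, 19, 0, 14] → sum 59
[19, 19, 0, 14, 7] → sum 59
[19, 0, 14, 7, 16] → sum 56
[0, 14, 7, 16, 7] → sum 44
[14, 7, 16, 7, 10] → sum 54
[7, 16, 7, 10, 9] → sum 49
[16, 7, 10, 9, 4] → sum 46
[7, 10, 9, 4, 5] → sum 35  ≤ 35 ✓
1 window satisfy the condition.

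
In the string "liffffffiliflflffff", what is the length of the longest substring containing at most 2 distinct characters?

[l] 1 distinct, len 1
[l, i] 2 distinct, len 2
[i, f] 2 distinct, len 2
[i, f, f] 2 distinct, len 3
[i, f, f, f] 2 distinct, len 4
[i, f, f, f, f] 2 distinct, len 5
[i, f, f, f, f, f] 2 distinct, len 6
[i, f, f, f, f, f, f] 2 distinct, len 7
[i, f, f, f, f, f, f, i] 2 distinct, len 8
[i, l] 2 distinct, len 2
[i, l, i] 2 distinct, len 3
[i, f] 2 distinct, len 2
[f, l] 2 distinct, len 2
[f, l, f] 2 distinct, len 3
[f, l, f, l] 2 distinct, len 4
[f, l, f, l, f] 2 distinct, len 5
[f, l, f, l, f, f] 2 distinct, len 6
[f, l, f, l, f, f, f] 2 distinct, len 7
[f, l, f, l, f, f, f, f] 2 distinct, len 8
Longest length with ≤2 distinct: 8.

8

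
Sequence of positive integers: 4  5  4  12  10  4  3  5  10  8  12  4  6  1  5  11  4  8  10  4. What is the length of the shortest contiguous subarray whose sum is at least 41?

6

add 4: running sum 4 < 41
add 5: running sum 9 < 41
add 4: running sum 13 < 41
add 12: running sum 25 < 41
add 10: running sum 35 < 41
add 4: running sum 39 < 41
add 3: shortest ending here [4, 5, 4, 12, 10, 4, 3] sum 42, len 7
add 5: shortest ending here [5, 4, 12, 10, 4, 3, 5] sum 43, len 7
add 10: shortest ending here [12, 10, 4, 3, 5, 10] sum 44, len 6
add 8: shortest ending here [12, 10, 4, 3, 5, 10, 8] sum 52, len 7
add 12: shortest ending here [4, 3, 5, 10, 8, 12] sum 42, len 6
add 4: shortest ending here [3, 5, 10, 8, 12, 4] sum 42, len 6
add 6: shortest ending here [5, 10, 8, 12, 4, 6] sum 45, len 6
add 1: shortest ending here [10, 8, 12, 4, 6, 1] sum 41, len 6
add 5: shortest ending here [10, 8, 12, 4, 6, 1, 5] sum 46, len 7
add 11: shortest ending here [8, 12, 4, 6, 1, 5, 11] sum 47, len 7
add 4: shortest ending here [12, 4, 6, 1, 5, 11, 4] sum 43, len 7
add 8: shortest ending here [12, 4, 6, 1, 5, 11, 4, 8] sum 51, len 8
add 10: shortest ending here [6, 1, 5, 11, 4, 8, 10] sum 45, len 7
add 4: shortest ending here [5, 11, 4, 8, 10, 4] sum 42, len 6
Shortest qualifying length: 6.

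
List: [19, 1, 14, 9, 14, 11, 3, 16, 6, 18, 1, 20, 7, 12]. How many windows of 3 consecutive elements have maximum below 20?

9

[19, 1, 14] → max 19  < 20 ✓
[1, 14, 9] → max 14  < 20 ✓
[14, 9, 14] → max 14  < 20 ✓
[9, 14, 11] → max 14  < 20 ✓
[14, 11, 3] → max 14  < 20 ✓
[11, 3, 16] → max 16  < 20 ✓
[3, 16, 6] → max 16  < 20 ✓
[16, 6, 18] → max 18  < 20 ✓
[6, 18, 1] → max 18  < 20 ✓
[18, 1, 20] → max 20
[1, 20, 7] → max 20
[20, 7, 12] → max 20
9 windows satisfy the condition.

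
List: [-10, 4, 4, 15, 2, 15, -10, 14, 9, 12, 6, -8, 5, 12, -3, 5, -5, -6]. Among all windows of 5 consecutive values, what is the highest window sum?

40

[-10, 4, 4, 15, 2] → sum 15
[4, 4, 15, 2, 15] → sum 40
[4, 15, 2, 15, -10] → sum 26
[15, 2, 15, -10, 14] → sum 36
[2, 15, -10, 14, 9] → sum 30
[15, -10, 14, 9, 12] → sum 40
[-10, 14, 9, 12, 6] → sum 31
[14, 9, 12, 6, -8] → sum 33
[9, 12, 6, -8, 5] → sum 24
[12, 6, -8, 5, 12] → sum 27
[6, -8, 5, 12, -3] → sum 12
[-8, 5, 12, -3, 5] → sum 11
[5, 12, -3, 5, -5] → sum 14
[12, -3, 5, -5, -6] → sum 3
Highest of these is 40.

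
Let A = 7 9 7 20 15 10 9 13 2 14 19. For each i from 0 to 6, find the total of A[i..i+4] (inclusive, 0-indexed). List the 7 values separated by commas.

7 9 7 20 15 → sum 58
9 7 20 15 10 → sum 61
7 20 15 10 9 → sum 61
20 15 10 9 13 → sum 67
15 10 9 13 2 → sum 49
10 9 13 2 14 → sum 48
9 13 2 14 19 → sum 57

58, 61, 61, 67, 49, 48, 57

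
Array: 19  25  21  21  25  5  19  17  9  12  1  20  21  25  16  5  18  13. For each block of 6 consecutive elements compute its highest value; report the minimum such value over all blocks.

19

Each size-6 window and its max:
19 25 21 21 25 5 → max 25
25 21 21 25 5 19 → max 25
21 21 25 5 19 17 → max 25
21 25 5 19 17 9 → max 25
25 5 19 17 9 12 → max 25
5 19 17 9 12 1 → max 19
19 17 9 12 1 20 → max 20
17 9 12 1 20 21 → max 21
9 12 1 20 21 25 → max 25
12 1 20 21 25 16 → max 25
1 20 21 25 16 5 → max 25
20 21 25 16 5 18 → max 25
21 25 16 5 18 13 → max 25
Minimum of these is 19.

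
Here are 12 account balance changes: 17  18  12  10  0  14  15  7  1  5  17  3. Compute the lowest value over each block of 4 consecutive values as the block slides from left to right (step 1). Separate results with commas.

[17, 18, 12, 10] → min 10
[18, 12, 10, 0] → min 0
[12, 10, 0, 14] → min 0
[10, 0, 14, 15] → min 0
[0, 14, 15, 7] → min 0
[14, 15, 7, 1] → min 1
[15, 7, 1, 5] → min 1
[7, 1, 5, 17] → min 1
[1, 5, 17, 3] → min 1

10, 0, 0, 0, 0, 1, 1, 1, 1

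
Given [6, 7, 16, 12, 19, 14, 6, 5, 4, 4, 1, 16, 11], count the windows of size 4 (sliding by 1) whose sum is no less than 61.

6 7 16 12 → sum 41
7 16 12 19 → sum 54
16 12 19 14 → sum 61  ≥ 61 ✓
12 19 14 6 → sum 51
19 14 6 5 → sum 44
14 6 5 4 → sum 29
6 5 4 4 → sum 19
5 4 4 1 → sum 14
4 4 1 16 → sum 25
4 1 16 11 → sum 32
1 window satisfy the condition.

1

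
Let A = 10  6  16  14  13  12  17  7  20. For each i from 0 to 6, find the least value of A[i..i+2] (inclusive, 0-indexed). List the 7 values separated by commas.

Sliding a size-3 window across the 9 values:
10 6 16 → min 6
6 16 14 → min 6
16 14 13 → min 13
14 13 12 → min 12
13 12 17 → min 12
12 17 7 → min 7
17 7 20 → min 7

6, 6, 13, 12, 12, 7, 7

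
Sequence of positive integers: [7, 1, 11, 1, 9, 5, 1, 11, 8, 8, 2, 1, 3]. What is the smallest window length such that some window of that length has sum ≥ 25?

3

add 7: running sum 7 < 25
add 1: running sum 8 < 25
add 11: running sum 19 < 25
add 1: running sum 20 < 25
add 9: shortest ending here [7, 1, 11, 1, 9] sum 29, len 5
add 5: shortest ending here [11, 1, 9, 5] sum 26, len 4
add 1: shortest ending here [11, 1, 9, 5, 1] sum 27, len 5
add 11: shortest ending here [9, 5, 1, 11] sum 26, len 4
add 8: shortest ending here [5, 1, 11, 8] sum 25, len 4
add 8: shortest ending here [11, 8, 8] sum 27, len 3
add 2: shortest ending here [11, 8, 8, 2] sum 29, len 4
add 1: shortest ending here [11, 8, 8, 2, 1] sum 30, len 5
add 3: shortest ending here [11, 8, 8, 2, 1, 3] sum 33, len 6
Shortest qualifying length: 3.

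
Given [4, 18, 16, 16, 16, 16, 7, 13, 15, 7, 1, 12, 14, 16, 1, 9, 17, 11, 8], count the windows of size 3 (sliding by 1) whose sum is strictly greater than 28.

4 18 16 → sum 38  > 28 ✓
18 16 16 → sum 50  > 28 ✓
16 16 16 → sum 48  > 28 ✓
16 16 16 → sum 48  > 28 ✓
16 16 7 → sum 39  > 28 ✓
16 7 13 → sum 36  > 28 ✓
7 13 15 → sum 35  > 28 ✓
13 15 7 → sum 35  > 28 ✓
15 7 1 → sum 23
7 1 12 → sum 20
1 12 14 → sum 27
12 14 16 → sum 42  > 28 ✓
14 16 1 → sum 31  > 28 ✓
16 1 9 → sum 26
1 9 17 → sum 27
9 17 11 → sum 37  > 28 ✓
17 11 8 → sum 36  > 28 ✓
12 windows satisfy the condition.

12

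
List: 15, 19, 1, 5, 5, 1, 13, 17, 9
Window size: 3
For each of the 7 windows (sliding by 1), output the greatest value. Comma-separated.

19, 19, 5, 5, 13, 17, 17

(15, 19, 1) → max 19
(19, 1, 5) → max 19
(1, 5, 5) → max 5
(5, 5, 1) → max 5
(5, 1, 13) → max 13
(1, 13, 17) → max 17
(13, 17, 9) → max 17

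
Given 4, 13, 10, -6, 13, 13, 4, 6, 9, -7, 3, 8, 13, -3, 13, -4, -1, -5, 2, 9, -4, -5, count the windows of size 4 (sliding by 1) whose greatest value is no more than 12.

(4, 13, 10, -6) → max 13
(13, 10, -6, 13) → max 13
(10, -6, 13, 13) → max 13
(-6, 13, 13, 4) → max 13
(13, 13, 4, 6) → max 13
(13, 4, 6, 9) → max 13
(4, 6, 9, -7) → max 9  ≤ 12 ✓
(6, 9, -7, 3) → max 9  ≤ 12 ✓
(9, -7, 3, 8) → max 9  ≤ 12 ✓
(-7, 3, 8, 13) → max 13
(3, 8, 13, -3) → max 13
(8, 13, -3, 13) → max 13
(13, -3, 13, -4) → max 13
(-3, 13, -4, -1) → max 13
(13, -4, -1, -5) → max 13
(-4, -1, -5, 2) → max 2  ≤ 12 ✓
(-1, -5, 2, 9) → max 9  ≤ 12 ✓
(-5, 2, 9, -4) → max 9  ≤ 12 ✓
(2, 9, -4, -5) → max 9  ≤ 12 ✓
7 windows satisfy the condition.

7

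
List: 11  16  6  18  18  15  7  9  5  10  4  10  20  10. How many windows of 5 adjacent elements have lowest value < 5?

(11, 16, 6, 18, 18) → min 6
(16, 6, 18, 18, 15) → min 6
(6, 18, 18, 15, 7) → min 6
(18, 18, 15, 7, 9) → min 7
(18, 15, 7, 9, 5) → min 5
(15, 7, 9, 5, 10) → min 5
(7, 9, 5, 10, 4) → min 4  < 5 ✓
(9, 5, 10, 4, 10) → min 4  < 5 ✓
(5, 10, 4, 10, 20) → min 4  < 5 ✓
(10, 4, 10, 20, 10) → min 4  < 5 ✓
4 windows satisfy the condition.

4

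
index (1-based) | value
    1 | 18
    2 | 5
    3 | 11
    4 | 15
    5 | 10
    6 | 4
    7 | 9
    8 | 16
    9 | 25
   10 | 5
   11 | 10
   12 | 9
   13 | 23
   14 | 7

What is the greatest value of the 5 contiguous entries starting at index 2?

Elements at indices 2..6: 5, 11, 15, 10, 4
max(5, 11, 15, 10, 4) = 15

15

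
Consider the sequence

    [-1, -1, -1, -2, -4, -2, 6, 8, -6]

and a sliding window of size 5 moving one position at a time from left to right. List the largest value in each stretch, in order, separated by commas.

Sliding a size-5 window across the 9 values:
(-1, -1, -1, -2, -4) → max -1
(-1, -1, -2, -4, -2) → max -1
(-1, -2, -4, -2, 6) → max 6
(-2, -4, -2, 6, 8) → max 8
(-4, -2, 6, 8, -6) → max 8

-1, -1, 6, 8, 8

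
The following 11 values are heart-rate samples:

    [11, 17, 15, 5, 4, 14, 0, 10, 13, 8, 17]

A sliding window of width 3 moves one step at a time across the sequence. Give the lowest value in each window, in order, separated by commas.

(11, 17, 15) → min 11
(17, 15, 5) → min 5
(15, 5, 4) → min 4
(5, 4, 14) → min 4
(4, 14, 0) → min 0
(14, 0, 10) → min 0
(0, 10, 13) → min 0
(10, 13, 8) → min 8
(13, 8, 17) → min 8

11, 5, 4, 4, 0, 0, 0, 8, 8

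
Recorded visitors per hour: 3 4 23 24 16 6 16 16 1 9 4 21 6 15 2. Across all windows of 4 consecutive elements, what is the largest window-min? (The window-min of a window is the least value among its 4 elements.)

(3, 4, 23, 24) → min 3
(4, 23, 24, 16) → min 4
(23, 24, 16, 6) → min 6
(24, 16, 6, 16) → min 6
(16, 6, 16, 16) → min 6
(6, 16, 16, 1) → min 1
(16, 16, 1, 9) → min 1
(16, 1, 9, 4) → min 1
(1, 9, 4, 21) → min 1
(9, 4, 21, 6) → min 4
(4, 21, 6, 15) → min 4
(21, 6, 15, 2) → min 2
Largest of these is 6.

6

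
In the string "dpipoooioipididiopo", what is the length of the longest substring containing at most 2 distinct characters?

6

[d] 1 distinct, len 1
[d, p] 2 distinct, len 2
[p, i] 2 distinct, len 2
[p, i, p] 2 distinct, len 3
[p, o] 2 distinct, len 2
[p, o, o] 2 distinct, len 3
[p, o, o, o] 2 distinct, len 4
[o, o, o, i] 2 distinct, len 4
[o, o, o, i, o] 2 distinct, len 5
[o, o, o, i, o, i] 2 distinct, len 6
[i, p] 2 distinct, len 2
[i, p, i] 2 distinct, len 3
[i, d] 2 distinct, len 2
[i, d, i] 2 distinct, len 3
[i, d, i, d] 2 distinct, len 4
[i, d, i, d, i] 2 distinct, len 5
[i, o] 2 distinct, len 2
[o, p] 2 distinct, len 2
[o, p, o] 2 distinct, len 3
Longest length with ≤2 distinct: 6.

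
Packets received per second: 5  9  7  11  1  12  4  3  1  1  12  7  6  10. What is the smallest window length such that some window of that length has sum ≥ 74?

12

add 5: running sum 5 < 74
add 9: running sum 14 < 74
add 7: running sum 21 < 74
add 11: running sum 32 < 74
add 1: running sum 33 < 74
add 12: running sum 45 < 74
add 4: running sum 49 < 74
add 3: running sum 52 < 74
add 1: running sum 53 < 74
add 1: running sum 54 < 74
add 12: running sum 66 < 74
add 7: running sum 73 < 74
end 12: [9, 7, 11, 1, 12, 4, 3, 1, 1, 12, 7, 6] sum 74, len 12
end 13: [7, 11, 1, 12, 4, 3, 1, 1, 12, 7, 6, 10] sum 75, len 12
Shortest qualifying length: 12.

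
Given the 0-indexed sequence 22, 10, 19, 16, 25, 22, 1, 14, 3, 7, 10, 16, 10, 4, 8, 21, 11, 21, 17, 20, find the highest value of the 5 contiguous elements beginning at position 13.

Elements at indices 13..17: 4, 8, 21, 11, 21
max(4, 8, 21, 11, 21) = 21

21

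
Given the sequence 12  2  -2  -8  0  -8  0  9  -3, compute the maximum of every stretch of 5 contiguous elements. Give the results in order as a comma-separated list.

12, 2, 0, 9, 9

Sliding a size-5 window across the 9 values:
[12, 2, -2, -8, 0] → max 12
[2, -2, -8, 0, -8] → max 2
[-2, -8, 0, -8, 0] → max 0
[-8, 0, -8, 0, 9] → max 9
[0, -8, 0, 9, -3] → max 9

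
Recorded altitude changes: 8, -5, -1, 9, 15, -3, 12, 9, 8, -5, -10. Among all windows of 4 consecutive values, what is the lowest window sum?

2

(8, -5, -1, 9) → sum 11
(-5, -1, 9, 15) → sum 18
(-1, 9, 15, -3) → sum 20
(9, 15, -3, 12) → sum 33
(15, -3, 12, 9) → sum 33
(-3, 12, 9, 8) → sum 26
(12, 9, 8, -5) → sum 24
(9, 8, -5, -10) → sum 2
Lowest of these is 2.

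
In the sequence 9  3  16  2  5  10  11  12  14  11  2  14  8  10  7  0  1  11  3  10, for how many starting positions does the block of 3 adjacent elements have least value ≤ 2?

10

[9, 3, 16] → min 3
[3, 16, 2] → min 2  ≤ 2 ✓
[16, 2, 5] → min 2  ≤ 2 ✓
[2, 5, 10] → min 2  ≤ 2 ✓
[5, 10, 11] → min 5
[10, 11, 12] → min 10
[11, 12, 14] → min 11
[12, 14, 11] → min 11
[14, 11, 2] → min 2  ≤ 2 ✓
[11, 2, 14] → min 2  ≤ 2 ✓
[2, 14, 8] → min 2  ≤ 2 ✓
[14, 8, 10] → min 8
[8, 10, 7] → min 7
[10, 7, 0] → min 0  ≤ 2 ✓
[7, 0, 1] → min 0  ≤ 2 ✓
[0, 1, 11] → min 0  ≤ 2 ✓
[1, 11, 3] → min 1  ≤ 2 ✓
[11, 3, 10] → min 3
10 windows satisfy the condition.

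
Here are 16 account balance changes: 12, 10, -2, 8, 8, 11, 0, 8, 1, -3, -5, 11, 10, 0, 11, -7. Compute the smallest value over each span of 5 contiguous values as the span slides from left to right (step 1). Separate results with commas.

-2, -2, -2, 0, 0, -3, -5, -5, -5, -5, -5, -7

[12, 10, -2, 8, 8] → min -2
[10, -2, 8, 8, 11] → min -2
[-2, 8, 8, 11, 0] → min -2
[8, 8, 11, 0, 8] → min 0
[8, 11, 0, 8, 1] → min 0
[11, 0, 8, 1, -3] → min -3
[0, 8, 1, -3, -5] → min -5
[8, 1, -3, -5, 11] → min -5
[1, -3, -5, 11, 10] → min -5
[-3, -5, 11, 10, 0] → min -5
[-5, 11, 10, 0, 11] → min -5
[11, 10, 0, 11, -7] → min -7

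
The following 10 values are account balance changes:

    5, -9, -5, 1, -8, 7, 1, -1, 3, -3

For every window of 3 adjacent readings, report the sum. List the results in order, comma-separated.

-9, -13, -12, 0, 0, 7, 3, -1

5 -9 -5 → sum -9
-9 -5 1 → sum -13
-5 1 -8 → sum -12
1 -8 7 → sum 0
-8 7 1 → sum 0
7 1 -1 → sum 7
1 -1 3 → sum 3
-1 3 -3 → sum -1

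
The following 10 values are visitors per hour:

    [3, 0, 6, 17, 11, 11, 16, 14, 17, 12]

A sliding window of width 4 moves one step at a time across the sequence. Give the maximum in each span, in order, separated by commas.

17, 17, 17, 17, 16, 17, 17

Sliding a size-4 window across the 10 values:
(3, 0, 6, 17) → max 17
(0, 6, 17, 11) → max 17
(6, 17, 11, 11) → max 17
(17, 11, 11, 16) → max 17
(11, 11, 16, 14) → max 16
(11, 16, 14, 17) → max 17
(16, 14, 17, 12) → max 17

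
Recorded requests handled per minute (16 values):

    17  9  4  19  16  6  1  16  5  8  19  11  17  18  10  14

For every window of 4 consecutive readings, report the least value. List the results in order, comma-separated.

4, 4, 4, 1, 1, 1, 1, 5, 5, 8, 11, 10, 10

(17, 9, 4, 19) → min 4
(9, 4, 19, 16) → min 4
(4, 19, 16, 6) → min 4
(19, 16, 6, 1) → min 1
(16, 6, 1, 16) → min 1
(6, 1, 16, 5) → min 1
(1, 16, 5, 8) → min 1
(16, 5, 8, 19) → min 5
(5, 8, 19, 11) → min 5
(8, 19, 11, 17) → min 8
(19, 11, 17, 18) → min 11
(11, 17, 18, 10) → min 10
(17, 18, 10, 14) → min 10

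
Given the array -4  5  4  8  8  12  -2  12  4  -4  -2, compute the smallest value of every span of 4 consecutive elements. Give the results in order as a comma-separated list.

(-4, 5, 4, 8) → min -4
(5, 4, 8, 8) → min 4
(4, 8, 8, 12) → min 4
(8, 8, 12, -2) → min -2
(8, 12, -2, 12) → min -2
(12, -2, 12, 4) → min -2
(-2, 12, 4, -4) → min -4
(12, 4, -4, -2) → min -4

-4, 4, 4, -2, -2, -2, -4, -4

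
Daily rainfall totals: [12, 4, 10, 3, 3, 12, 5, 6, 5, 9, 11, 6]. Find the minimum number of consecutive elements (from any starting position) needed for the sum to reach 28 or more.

4

add 12: running sum 12 < 28
add 4: running sum 16 < 28
add 10: running sum 26 < 28
end 3: [12, 4, 10, 3] sum 29, len 4
end 4: [12, 4, 10, 3, 3] sum 32, len 5
end 5: [10, 3, 3, 12] sum 28, len 4
end 6: [10, 3, 3, 12, 5] sum 33, len 5
end 7: [3, 3, 12, 5, 6] sum 29, len 5
end 8: [12, 5, 6, 5] sum 28, len 4
end 9: [12, 5, 6, 5, 9] sum 37, len 5
end 10: [6, 5, 9, 11] sum 31, len 4
end 11: [5, 9, 11, 6] sum 31, len 4
Shortest qualifying length: 4.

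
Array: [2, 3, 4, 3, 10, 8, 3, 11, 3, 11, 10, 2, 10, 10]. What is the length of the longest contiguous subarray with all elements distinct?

[2] len 1
[2, 3] len 2
[2, 3, 4] len 3
[4, 3] len 2
[4, 3, 10] len 3
[4, 3, 10, 8] len 4
[10, 8, 3] len 3
[10, 8, 3, 11] len 4
[11, 3] len 2
[3, 11] len 2
[3, 11, 10] len 3
[3, 11, 10, 2] len 4
[2, 10] len 2
[10] len 1
Longest all-distinct length: 4.

4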